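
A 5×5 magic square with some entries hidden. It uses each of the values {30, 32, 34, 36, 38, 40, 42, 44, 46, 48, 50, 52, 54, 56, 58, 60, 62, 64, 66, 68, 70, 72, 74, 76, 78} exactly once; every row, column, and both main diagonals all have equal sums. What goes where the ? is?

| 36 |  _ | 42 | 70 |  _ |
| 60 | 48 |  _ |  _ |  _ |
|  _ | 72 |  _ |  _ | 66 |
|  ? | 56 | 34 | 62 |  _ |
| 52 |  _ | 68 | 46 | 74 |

The 25 entries sum to 1350, so each line sums to 1350/5 = 270.
From row 5, 270 − (52 + 68 + 46 + 74) gives (5,2) = 30.
Column 2 needs 270; the known cells sum to 206, so (1,2) = 64.
Main diagonal: 36 + 48 + 62 + 74 + ? = 270, so (3,3) = 50.
The remaining cell in row 1 is (1,5) = 270 − 212 = 58.
Column 3: 42 + 50 + 34 + 68 + ? = 270, so (2,3) = 76.
From anti-diagonal, 270 − (58 + 50 + 56 + 52) gives (2,4) = 54.
From row 2, 270 − (60 + 48 + 76 + 54) gives (2,5) = 32.
The remaining cell in column 4 is (3,4) = 270 − 232 = 38.
Using column 5: 58 + 32 + 66 + 74 + ? → (4,5) = 270 − 230 = 40.
The remaining cell in row 3 is (3,1) = 270 − 226 = 44.
Using row 4: 56 + 34 + 62 + 40 + ? → (4,1) = 270 − 192 = 78.

78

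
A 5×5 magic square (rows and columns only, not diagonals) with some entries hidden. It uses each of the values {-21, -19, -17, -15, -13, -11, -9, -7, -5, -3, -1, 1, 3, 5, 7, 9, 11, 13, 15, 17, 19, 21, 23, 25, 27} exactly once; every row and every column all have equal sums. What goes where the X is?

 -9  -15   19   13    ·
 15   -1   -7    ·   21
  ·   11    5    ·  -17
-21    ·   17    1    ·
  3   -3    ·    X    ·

25

The 25 entries sum to 75, so each line sums to 75/5 = 15.
Row 1: -9 + (-15) + 19 + 13 + ? = 15, so (1,5) = 7.
From row 2, 15 − (15 + (-1) + (-7) + 21) gives (2,4) = -13.
Using column 1: -9 + 15 + (-21) + 3 + ? → (3,1) = 15 − (-12) = 27.
The remaining cell in column 2 is (4,2) = 15 − (-8) = 23.
Using column 3: 19 + (-7) + 5 + 17 + ? → (5,3) = 15 − 34 = -19.
Row 3 needs 15; the known cells sum to 26, so (3,4) = -11.
Row 4 needs 15; the known cells sum to 20, so (4,5) = -5.
From column 4, 15 − (13 + (-13) + (-11) + 1) gives (5,4) = 25.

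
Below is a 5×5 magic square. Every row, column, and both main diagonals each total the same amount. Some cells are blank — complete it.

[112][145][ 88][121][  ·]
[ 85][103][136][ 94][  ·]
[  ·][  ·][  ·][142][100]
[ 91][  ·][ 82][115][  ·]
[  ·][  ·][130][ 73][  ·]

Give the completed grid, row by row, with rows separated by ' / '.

112 145 88 121 79 / 85 103 136 94 127 / 118 76 109 142 100 / 91 124 82 115 133 / 139 97 130 73 106

Column 4 is already complete: 121 + 94 + 142 + 115 + 73 = 545, so that is the magic constant.
Using row 1: 112 + 145 + 88 + 121 + ? → (1,5) = 545 − 466 = 79.
The remaining cell in row 2 is (2,5) = 545 − 418 = 127.
Column 3 must total 545; the given cells sum to 436, so (3,3) = 109.
Main diagonal must total 545; the given cells sum to 439, so (5,5) = 106.
Column 5 must total 545; the given cells sum to 412, so (4,5) = 133.
Row 4: 91 + 82 + 115 + 133 + ? = 545, so (4,2) = 124.
Anti-diagonal must total 545; the given cells sum to 406, so (5,1) = 139.
Row 5 must total 545; the given cells sum to 448, so (5,2) = 97.
The remaining cell in column 1 is (3,1) = 545 − 427 = 118.
Column 2: 145 + 103 + 124 + 97 + ? = 545, so (3,2) = 76.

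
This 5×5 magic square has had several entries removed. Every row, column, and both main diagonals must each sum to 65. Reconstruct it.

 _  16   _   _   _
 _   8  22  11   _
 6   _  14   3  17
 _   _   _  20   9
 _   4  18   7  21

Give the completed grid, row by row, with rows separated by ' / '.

Row 3 must total 65; the given cells sum to 40, so (3,2) = 25.
Using row 5: 4 + 18 + 7 + 21 + ? → (5,1) = 65 − 50 = 15.
The remaining cell in column 2 is (4,2) = 65 − 53 = 12.
Using column 4: 11 + 3 + 20 + 7 + ? → (1,4) = 65 − 41 = 24.
Main diagonal: 8 + 14 + 20 + 21 + ? = 65, so (1,1) = 2.
Using anti-diagonal: 11 + 14 + 12 + 15 + ? → (1,5) = 65 − 52 = 13.
The remaining cell in row 1 is (1,3) = 65 − 55 = 10.
Column 3 needs 65; the known cells sum to 64, so (4,3) = 1.
Column 5: 13 + 17 + 9 + 21 + ? = 65, so (2,5) = 5.
Using row 2: 8 + 22 + 11 + 5 + ? → (2,1) = 65 − 46 = 19.
Row 4 must total 65; the given cells sum to 42, so (4,1) = 23.

2 16 10 24 13 / 19 8 22 11 5 / 6 25 14 3 17 / 23 12 1 20 9 / 15 4 18 7 21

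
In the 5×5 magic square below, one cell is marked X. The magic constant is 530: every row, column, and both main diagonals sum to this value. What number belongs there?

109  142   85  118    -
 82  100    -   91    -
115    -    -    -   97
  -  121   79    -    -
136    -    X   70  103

127

From row 1, 530 − (109 + 142 + 85 + 118) gives (1,5) = 76.
Column 1 needs 530; the known cells sum to 442, so (4,1) = 88.
Using anti-diagonal: 76 + 91 + 121 + 136 + ? → (3,3) = 530 − 424 = 106.
Main diagonal must total 530; the given cells sum to 418, so (4,4) = 112.
Row 4 must total 530; the given cells sum to 400, so (4,5) = 130.
Column 4 must total 530; the given cells sum to 391, so (3,4) = 139.
Column 5 must total 530; the given cells sum to 406, so (2,5) = 124.
Row 2 must total 530; the given cells sum to 397, so (2,3) = 133.
Row 3: 115 + 106 + 139 + 97 + ? = 530, so (3,2) = 73.
The remaining cell in column 2 is (5,2) = 530 − 436 = 94.
The remaining cell in column 3 is (5,3) = 530 − 403 = 127.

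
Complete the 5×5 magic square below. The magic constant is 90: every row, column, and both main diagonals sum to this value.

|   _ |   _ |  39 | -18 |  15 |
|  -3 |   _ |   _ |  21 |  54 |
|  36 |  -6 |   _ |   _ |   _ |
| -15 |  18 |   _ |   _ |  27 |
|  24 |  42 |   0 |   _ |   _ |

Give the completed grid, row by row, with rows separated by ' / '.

Using column 1: -3 + 36 + (-15) + 24 + ? → (1,1) = 90 − 42 = 48.
Anti-diagonal: 15 + 21 + 18 + 24 + ? = 90, so (3,3) = 12.
Using row 1: 48 + 39 + (-18) + 15 + ? → (1,2) = 90 − 84 = 6.
The remaining cell in column 2 is (2,2) = 90 − 60 = 30.
The remaining cell in row 2 is (2,3) = 90 − 102 = -12.
From column 3, 90 − (39 + (-12) + 12 + 0) gives (4,3) = 51.
Row 4: -15 + 18 + 51 + 27 + ? = 90, so (4,4) = 9.
Main diagonal: 48 + 30 + 12 + 9 + ? = 90, so (5,5) = -9.
The remaining cell in row 5 is (5,4) = 90 − 57 = 33.
The remaining cell in column 4 is (3,4) = 90 − 45 = 45.
From column 5, 90 − (15 + 54 + 27 + (-9)) gives (3,5) = 3.

48 6 39 -18 15 / -3 30 -12 21 54 / 36 -6 12 45 3 / -15 18 51 9 27 / 24 42 0 33 -9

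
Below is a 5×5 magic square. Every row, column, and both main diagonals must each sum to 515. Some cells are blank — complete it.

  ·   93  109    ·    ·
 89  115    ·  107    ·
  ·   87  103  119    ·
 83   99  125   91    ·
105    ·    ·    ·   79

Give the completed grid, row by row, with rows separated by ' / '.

The remaining cell in row 4 is (4,5) = 515 − 398 = 117.
The remaining cell in column 2 is (5,2) = 515 − 394 = 121.
Main diagonal must total 515; the given cells sum to 388, so (1,1) = 127.
The remaining cell in anti-diagonal is (1,5) = 515 − 414 = 101.
Row 1 needs 515; the known cells sum to 430, so (1,4) = 85.
Using column 1: 127 + 89 + 83 + 105 + ? → (3,1) = 515 − 404 = 111.
Column 4 needs 515; the known cells sum to 402, so (5,4) = 113.
Row 3 must total 515; the given cells sum to 420, so (3,5) = 95.
Row 5 needs 515; the known cells sum to 418, so (5,3) = 97.
Column 3 must total 515; the given cells sum to 434, so (2,3) = 81.
From column 5, 515 − (101 + 95 + 117 + 79) gives (2,5) = 123.

127 93 109 85 101 / 89 115 81 107 123 / 111 87 103 119 95 / 83 99 125 91 117 / 105 121 97 113 79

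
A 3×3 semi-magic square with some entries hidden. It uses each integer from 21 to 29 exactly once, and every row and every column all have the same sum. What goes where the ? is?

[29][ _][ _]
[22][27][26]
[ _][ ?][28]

The entries are 21 through 29, which sum to 225, so each line sums to 225/3 = 75.
The remaining cell in column 1 is (3,1) = 75 − 51 = 24.
Column 3 needs 75; the known cells sum to 54, so (1,3) = 21.
Using row 1: 29 + 21 + ? → (1,2) = 75 − 50 = 25.
Row 3: 24 + 28 + ? = 75, so (3,2) = 23.

23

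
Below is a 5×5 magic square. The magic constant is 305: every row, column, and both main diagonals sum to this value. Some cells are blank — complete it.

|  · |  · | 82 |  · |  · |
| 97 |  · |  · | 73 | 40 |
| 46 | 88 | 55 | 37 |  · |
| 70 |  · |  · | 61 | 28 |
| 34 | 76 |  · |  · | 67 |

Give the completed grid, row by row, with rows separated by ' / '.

58 25 82 49 91 / 97 64 31 73 40 / 46 88 55 37 79 / 70 52 94 61 28 / 34 76 43 85 67

Using row 3: 46 + 88 + 55 + 37 + ? → (3,5) = 305 − 226 = 79.
From column 1, 305 − (97 + 46 + 70 + 34) gives (1,1) = 58.
Using column 5: 40 + 79 + 28 + 67 + ? → (1,5) = 305 − 214 = 91.
Main diagonal must total 305; the given cells sum to 241, so (2,2) = 64.
Using anti-diagonal: 91 + 73 + 55 + 34 + ? → (4,2) = 305 − 253 = 52.
From row 2, 305 − (97 + 64 + 73 + 40) gives (2,3) = 31.
Row 4: 70 + 52 + 61 + 28 + ? = 305, so (4,3) = 94.
Column 2 needs 305; the known cells sum to 280, so (1,2) = 25.
The remaining cell in column 3 is (5,3) = 305 − 262 = 43.
Row 1 needs 305; the known cells sum to 256, so (1,4) = 49.
From row 5, 305 − (34 + 76 + 43 + 67) gives (5,4) = 85.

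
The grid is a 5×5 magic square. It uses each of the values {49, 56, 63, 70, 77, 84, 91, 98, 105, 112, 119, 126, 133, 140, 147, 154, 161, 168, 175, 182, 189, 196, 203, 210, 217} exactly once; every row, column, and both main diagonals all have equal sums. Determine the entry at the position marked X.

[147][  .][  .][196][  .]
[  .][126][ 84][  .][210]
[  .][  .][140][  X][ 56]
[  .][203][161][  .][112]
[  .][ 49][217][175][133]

98

The 25 entries sum to 3325, so each line sums to 3325/5 = 665.
Row 5 needs 665; the known cells sum to 574, so (5,1) = 91.
Column 3 must total 665; the given cells sum to 602, so (1,3) = 63.
The remaining cell in column 5 is (1,5) = 665 − 511 = 154.
Main diagonal must total 665; the given cells sum to 546, so (4,4) = 119.
Anti-diagonal: 154 + 140 + 203 + 91 + ? = 665, so (2,4) = 77.
From row 1, 665 − (147 + 63 + 196 + 154) gives (1,2) = 105.
Row 2 needs 665; the known cells sum to 497, so (2,1) = 168.
Row 4 must total 665; the given cells sum to 595, so (4,1) = 70.
Column 1: 147 + 168 + 70 + 91 + ? = 665, so (3,1) = 189.
The remaining cell in column 2 is (3,2) = 665 − 483 = 182.
Column 4 must total 665; the given cells sum to 567, so (3,4) = 98.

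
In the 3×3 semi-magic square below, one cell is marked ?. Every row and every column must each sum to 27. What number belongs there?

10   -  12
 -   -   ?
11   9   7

Using row 1: 10 + 12 + ? → (1,2) = 27 − 22 = 5.
Column 1 must total 27; the given cells sum to 21, so (2,1) = 6.
Column 2 must total 27; the given cells sum to 14, so (2,2) = 13.
Using column 3: 12 + 7 + ? → (2,3) = 27 − 19 = 8.

8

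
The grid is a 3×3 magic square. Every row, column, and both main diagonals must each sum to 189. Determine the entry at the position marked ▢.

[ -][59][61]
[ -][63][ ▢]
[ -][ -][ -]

71

Using row 1: 59 + 61 + ? → (1,1) = 189 − 120 = 69.
Column 2 needs 189; the known cells sum to 122, so (3,2) = 67.
Main diagonal must total 189; the given cells sum to 132, so (3,3) = 57.
Using anti-diagonal: 61 + 63 + ? → (3,1) = 189 − 124 = 65.
Column 1 needs 189; the known cells sum to 134, so (2,1) = 55.
Column 3 needs 189; the known cells sum to 118, so (2,3) = 71.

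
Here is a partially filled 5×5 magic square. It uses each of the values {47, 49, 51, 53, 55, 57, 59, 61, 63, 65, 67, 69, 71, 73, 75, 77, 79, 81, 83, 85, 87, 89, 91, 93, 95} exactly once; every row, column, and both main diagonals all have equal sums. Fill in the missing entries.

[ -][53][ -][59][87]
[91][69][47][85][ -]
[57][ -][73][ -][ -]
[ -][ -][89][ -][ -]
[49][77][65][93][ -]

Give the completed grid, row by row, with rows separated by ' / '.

The 25 entries sum to 1775, so each line sums to 1775/5 = 355.
Using row 2: 91 + 69 + 47 + 85 + ? → (2,5) = 355 − 292 = 63.
Row 5 must total 355; the given cells sum to 284, so (5,5) = 71.
Column 3 must total 355; the given cells sum to 274, so (1,3) = 81.
Anti-diagonal needs 355; the known cells sum to 294, so (4,2) = 61.
Row 1 must total 355; the given cells sum to 280, so (1,1) = 75.
Column 1 must total 355; the given cells sum to 272, so (4,1) = 83.
The remaining cell in column 2 is (3,2) = 355 − 260 = 95.
Main diagonal needs 355; the known cells sum to 288, so (4,4) = 67.
Row 4 needs 355; the known cells sum to 300, so (4,5) = 55.
Column 4 needs 355; the known cells sum to 304, so (3,4) = 51.
Column 5: 87 + 63 + 55 + 71 + ? = 355, so (3,5) = 79.

75 53 81 59 87 / 91 69 47 85 63 / 57 95 73 51 79 / 83 61 89 67 55 / 49 77 65 93 71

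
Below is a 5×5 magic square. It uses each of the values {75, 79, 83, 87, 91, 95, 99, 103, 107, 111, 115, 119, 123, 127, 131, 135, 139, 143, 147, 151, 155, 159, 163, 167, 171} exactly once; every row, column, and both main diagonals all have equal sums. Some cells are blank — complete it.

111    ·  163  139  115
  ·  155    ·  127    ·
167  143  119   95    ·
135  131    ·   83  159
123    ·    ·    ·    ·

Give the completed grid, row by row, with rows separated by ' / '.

The 25 entries sum to 3075, so each line sums to 3075/5 = 615.
Row 1 needs 615; the known cells sum to 528, so (1,2) = 87.
The remaining cell in row 3 is (3,5) = 615 − 524 = 91.
Using row 4: 135 + 131 + 83 + 159 + ? → (4,3) = 615 − 508 = 107.
Column 1 needs 615; the known cells sum to 536, so (2,1) = 79.
The remaining cell in column 2 is (5,2) = 615 − 516 = 99.
Column 4 needs 615; the known cells sum to 444, so (5,4) = 171.
Using main diagonal: 111 + 155 + 119 + 83 + ? → (5,5) = 615 − 468 = 147.
Row 5 must total 615; the given cells sum to 540, so (5,3) = 75.
Column 3 must total 615; the given cells sum to 464, so (2,3) = 151.
Column 5 must total 615; the given cells sum to 512, so (2,5) = 103.

111 87 163 139 115 / 79 155 151 127 103 / 167 143 119 95 91 / 135 131 107 83 159 / 123 99 75 171 147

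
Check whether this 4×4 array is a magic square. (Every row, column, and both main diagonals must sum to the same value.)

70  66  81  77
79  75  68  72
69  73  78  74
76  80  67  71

Yes

Row 1: 70 + 66 + 81 + 77 = 294.
Row 2: 79 + 75 + 68 + 72 = 294.
Row 3: 69 + 73 + 78 + 74 = 294.
Row 4: 76 + 80 + 67 + 71 = 294.
Column 1: 70 + 79 + 69 + 76 = 294.
Column 2: 66 + 75 + 73 + 80 = 294.
Column 3: 81 + 68 + 78 + 67 = 294.
Column 4: 77 + 72 + 74 + 71 = 294.
Main diagonal: 70 + 75 + 78 + 71 = 294.
Anti-diagonal: 77 + 68 + 73 + 76 = 294.
All lines sum to 294.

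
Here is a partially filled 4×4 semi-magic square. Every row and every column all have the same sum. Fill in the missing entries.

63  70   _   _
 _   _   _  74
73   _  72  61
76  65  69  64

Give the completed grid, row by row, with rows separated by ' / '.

Row 4 is already complete: 76 + 65 + 69 + 64 = 274, so that is the magic constant.
The remaining cell in row 3 is (3,2) = 274 − 206 = 68.
From column 1, 274 − (63 + 73 + 76) gives (2,1) = 62.
Column 2: 70 + 68 + 65 + ? = 274, so (2,2) = 71.
Column 4 needs 274; the known cells sum to 199, so (1,4) = 75.
Row 1 needs 274; the known cells sum to 208, so (1,3) = 66.
Row 2 needs 274; the known cells sum to 207, so (2,3) = 67.

63 70 66 75 / 62 71 67 74 / 73 68 72 61 / 76 65 69 64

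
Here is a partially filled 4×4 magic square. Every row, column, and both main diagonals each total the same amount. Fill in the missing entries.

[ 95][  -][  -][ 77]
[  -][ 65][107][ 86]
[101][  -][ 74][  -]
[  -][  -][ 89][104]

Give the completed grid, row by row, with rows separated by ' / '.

95 98 68 77 / 80 65 107 86 / 101 92 74 71 / 62 83 89 104

Main diagonal is already complete: 95 + 65 + 74 + 104 = 338, so that is the magic constant.
Using row 2: 65 + 107 + 86 + ? → (2,1) = 338 − 258 = 80.
The remaining cell in column 1 is (4,1) = 338 − 276 = 62.
From column 3, 338 − (107 + 74 + 89) gives (1,3) = 68.
Column 4: 77 + 86 + 104 + ? = 338, so (3,4) = 71.
Anti-diagonal needs 338; the known cells sum to 246, so (3,2) = 92.
Row 1 needs 338; the known cells sum to 240, so (1,2) = 98.
From row 4, 338 − (62 + 89 + 104) gives (4,2) = 83.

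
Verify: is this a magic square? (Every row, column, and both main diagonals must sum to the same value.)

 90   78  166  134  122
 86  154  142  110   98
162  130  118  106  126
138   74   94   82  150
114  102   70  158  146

Row 1: 90 + 78 + 166 + 134 + 122 = 590.
Row 2: 86 + 154 + 142 + 110 + 98 = 590.
Row 3: 162 + 130 + 118 + 106 + 126 = 642.
Row 4: 138 + 74 + 94 + 82 + 150 = 538.
Row 5: 114 + 102 + 70 + 158 + 146 = 590.
Column 1: 90 + 86 + 162 + 138 + 114 = 590.
Column 2: 78 + 154 + 130 + 74 + 102 = 538.
Column 3: 166 + 142 + 118 + 94 + 70 = 590.
Column 4: 134 + 110 + 106 + 82 + 158 = 590.
Column 5: 122 + 98 + 126 + 150 + 146 = 642.
Main diagonal: 90 + 154 + 118 + 82 + 146 = 590.
Anti-diagonal: 122 + 110 + 118 + 74 + 114 = 538.

No — column 3 sums to 590 but column 2 sums to 538.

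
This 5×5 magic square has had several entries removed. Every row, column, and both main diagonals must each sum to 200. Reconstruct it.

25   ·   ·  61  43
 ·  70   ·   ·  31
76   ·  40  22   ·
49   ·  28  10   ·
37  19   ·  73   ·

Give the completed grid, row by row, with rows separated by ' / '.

25 7 64 61 43 / 13 70 52 34 31 / 76 58 40 22 4 / 49 46 28 10 67 / 37 19 16 73 55

Column 1: 25 + 76 + 49 + 37 + ? = 200, so (2,1) = 13.
Column 4 must total 200; the given cells sum to 166, so (2,4) = 34.
Main diagonal must total 200; the given cells sum to 145, so (5,5) = 55.
Anti-diagonal: 43 + 34 + 40 + 37 + ? = 200, so (4,2) = 46.
Row 2 needs 200; the known cells sum to 148, so (2,3) = 52.
The remaining cell in row 4 is (4,5) = 200 − 133 = 67.
The remaining cell in row 5 is (5,3) = 200 − 184 = 16.
The remaining cell in column 3 is (1,3) = 200 − 136 = 64.
The remaining cell in column 5 is (3,5) = 200 − 196 = 4.
Using row 1: 25 + 64 + 61 + 43 + ? → (1,2) = 200 − 193 = 7.
Row 3 must total 200; the given cells sum to 142, so (3,2) = 58.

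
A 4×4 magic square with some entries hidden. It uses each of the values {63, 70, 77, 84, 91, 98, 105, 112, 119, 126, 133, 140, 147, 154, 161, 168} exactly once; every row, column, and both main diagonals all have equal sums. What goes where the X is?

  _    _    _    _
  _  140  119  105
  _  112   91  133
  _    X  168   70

The 16 entries sum to 1848, so each line sums to 1848/4 = 462.
Row 2 needs 462; the known cells sum to 364, so (2,1) = 98.
Using row 3: 112 + 91 + 133 + ? → (3,1) = 462 − 336 = 126.
Using column 3: 119 + 91 + 168 + ? → (1,3) = 462 − 378 = 84.
From column 4, 462 − (105 + 133 + 70) gives (1,4) = 154.
Main diagonal must total 462; the given cells sum to 301, so (1,1) = 161.
Anti-diagonal needs 462; the known cells sum to 385, so (4,1) = 77.
Using row 1: 161 + 84 + 154 + ? → (1,2) = 462 − 399 = 63.
From row 4, 462 − (77 + 168 + 70) gives (4,2) = 147.

147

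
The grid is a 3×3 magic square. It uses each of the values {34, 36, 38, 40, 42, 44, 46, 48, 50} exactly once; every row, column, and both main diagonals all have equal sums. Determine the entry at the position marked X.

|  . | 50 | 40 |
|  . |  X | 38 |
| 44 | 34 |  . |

42

The 9 entries sum to 378, so each line sums to 378/3 = 126.
Row 1: 50 + 40 + ? = 126, so (1,1) = 36.
Row 3 must total 126; the given cells sum to 78, so (3,3) = 48.
The remaining cell in column 1 is (2,1) = 126 − 80 = 46.
Column 2 must total 126; the given cells sum to 84, so (2,2) = 42.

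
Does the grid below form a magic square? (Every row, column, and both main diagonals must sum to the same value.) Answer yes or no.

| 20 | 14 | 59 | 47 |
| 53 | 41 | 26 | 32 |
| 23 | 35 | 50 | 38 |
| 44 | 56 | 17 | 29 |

No — column 4 sums to 146 but main diagonal sums to 140.

Row 1: 20 + 14 + 59 + 47 = 140.
Row 2: 53 + 41 + 26 + 32 = 152.
Row 3: 23 + 35 + 50 + 38 = 146.
Row 4: 44 + 56 + 17 + 29 = 146.
Column 1: 20 + 53 + 23 + 44 = 140.
Column 2: 14 + 41 + 35 + 56 = 146.
Column 3: 59 + 26 + 50 + 17 = 152.
Column 4: 47 + 32 + 38 + 29 = 146.
Main diagonal: 20 + 41 + 50 + 29 = 140.
Anti-diagonal: 47 + 26 + 35 + 44 = 152.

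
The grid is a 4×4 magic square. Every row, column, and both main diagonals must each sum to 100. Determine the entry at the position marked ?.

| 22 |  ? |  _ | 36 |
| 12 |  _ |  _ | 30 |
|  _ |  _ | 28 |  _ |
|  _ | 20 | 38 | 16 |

32

Row 4: 20 + 38 + 16 + ? = 100, so (4,1) = 26.
Column 1 must total 100; the given cells sum to 60, so (3,1) = 40.
Column 4: 36 + 30 + 16 + ? = 100, so (3,4) = 18.
From main diagonal, 100 − (22 + 28 + 16) gives (2,2) = 34.
Using row 2: 12 + 34 + 30 + ? → (2,3) = 100 − 76 = 24.
The remaining cell in row 3 is (3,2) = 100 − 86 = 14.
From column 2, 100 − (34 + 14 + 20) gives (1,2) = 32.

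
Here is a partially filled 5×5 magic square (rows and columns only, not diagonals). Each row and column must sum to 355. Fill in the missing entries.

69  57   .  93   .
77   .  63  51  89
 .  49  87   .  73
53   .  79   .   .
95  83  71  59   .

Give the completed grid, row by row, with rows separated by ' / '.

69 57 55 93 81 / 77 75 63 51 89 / 61 49 87 85 73 / 53 91 79 67 65 / 95 83 71 59 47

Row 2 needs 355; the known cells sum to 280, so (2,2) = 75.
The remaining cell in row 5 is (5,5) = 355 − 308 = 47.
Column 1 needs 355; the known cells sum to 294, so (3,1) = 61.
Column 2 must total 355; the given cells sum to 264, so (4,2) = 91.
From column 3, 355 − (63 + 87 + 79 + 71) gives (1,3) = 55.
From row 1, 355 − (69 + 57 + 55 + 93) gives (1,5) = 81.
Using row 3: 61 + 49 + 87 + 73 + ? → (3,4) = 355 − 270 = 85.
The remaining cell in column 4 is (4,4) = 355 − 288 = 67.
Using column 5: 81 + 89 + 73 + 47 + ? → (4,5) = 355 − 290 = 65.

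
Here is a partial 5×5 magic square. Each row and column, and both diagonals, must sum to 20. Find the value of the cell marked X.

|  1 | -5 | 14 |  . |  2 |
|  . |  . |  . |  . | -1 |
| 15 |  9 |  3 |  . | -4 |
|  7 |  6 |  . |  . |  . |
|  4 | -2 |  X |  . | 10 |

Row 1 must total 20; the given cells sum to 12, so (1,4) = 8.
Row 3 must total 20; the given cells sum to 23, so (3,4) = -3.
Column 1 needs 20; the known cells sum to 27, so (2,1) = -7.
Column 2: -5 + 9 + 6 + (-2) + ? = 20, so (2,2) = 12.
Column 5 needs 20; the known cells sum to 7, so (4,5) = 13.
Main diagonal: 1 + 12 + 3 + 10 + ? = 20, so (4,4) = -6.
From anti-diagonal, 20 − (2 + 3 + 6 + 4) gives (2,4) = 5.
From row 2, 20 − (-7 + 12 + 5 + (-1)) gives (2,3) = 11.
Row 4 must total 20; the given cells sum to 20, so (4,3) = 0.
Column 3 needs 20; the known cells sum to 28, so (5,3) = -8.

-8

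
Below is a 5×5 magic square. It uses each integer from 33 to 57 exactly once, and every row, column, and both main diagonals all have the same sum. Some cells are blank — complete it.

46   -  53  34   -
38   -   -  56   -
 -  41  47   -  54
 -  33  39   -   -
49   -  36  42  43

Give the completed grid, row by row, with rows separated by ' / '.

The entries are 33 through 57, which sum to 1125, so each line sums to 1125/5 = 225.
Using row 5: 49 + 36 + 42 + 43 + ? → (5,2) = 225 − 170 = 55.
Column 3 must total 225; the given cells sum to 175, so (2,3) = 50.
Anti-diagonal needs 225; the known cells sum to 185, so (1,5) = 40.
The remaining cell in row 1 is (1,2) = 225 − 173 = 52.
The remaining cell in column 2 is (2,2) = 225 − 181 = 44.
Main diagonal needs 225; the known cells sum to 180, so (4,4) = 45.
Row 2: 38 + 44 + 50 + 56 + ? = 225, so (2,5) = 37.
Column 4: 34 + 56 + 45 + 42 + ? = 225, so (3,4) = 48.
Using column 5: 40 + 37 + 54 + 43 + ? → (4,5) = 225 − 174 = 51.
Row 3: 41 + 47 + 48 + 54 + ? = 225, so (3,1) = 35.
The remaining cell in row 4 is (4,1) = 225 − 168 = 57.

46 52 53 34 40 / 38 44 50 56 37 / 35 41 47 48 54 / 57 33 39 45 51 / 49 55 36 42 43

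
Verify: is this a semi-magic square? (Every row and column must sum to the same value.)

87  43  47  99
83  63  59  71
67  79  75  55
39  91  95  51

Yes

Row 1: 87 + 43 + 47 + 99 = 276.
Row 2: 83 + 63 + 59 + 71 = 276.
Row 3: 67 + 79 + 75 + 55 = 276.
Row 4: 39 + 91 + 95 + 51 = 276.
Column 1: 87 + 83 + 67 + 39 = 276.
Column 2: 43 + 63 + 79 + 91 = 276.
Column 3: 47 + 59 + 75 + 95 = 276.
Column 4: 99 + 71 + 55 + 51 = 276.
All lines sum to 276.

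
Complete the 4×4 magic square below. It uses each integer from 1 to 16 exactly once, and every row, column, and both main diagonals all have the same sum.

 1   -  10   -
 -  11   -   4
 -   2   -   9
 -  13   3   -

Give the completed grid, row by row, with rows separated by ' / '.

1 8 10 15 / 14 11 5 4 / 7 2 16 9 / 12 13 3 6

The entries are 1 through 16, which sum to 136, so each line sums to 136/4 = 34.
Column 2 needs 34; the known cells sum to 26, so (1,2) = 8.
The remaining cell in row 1 is (1,4) = 34 − 19 = 15.
Column 4 needs 34; the known cells sum to 28, so (4,4) = 6.
The remaining cell in main diagonal is (3,3) = 34 − 18 = 16.
Row 3 needs 34; the known cells sum to 27, so (3,1) = 7.
From row 4, 34 − (13 + 3 + 6) gives (4,1) = 12.
From column 1, 34 − (1 + 7 + 12) gives (2,1) = 14.
Column 3 needs 34; the known cells sum to 29, so (2,3) = 5.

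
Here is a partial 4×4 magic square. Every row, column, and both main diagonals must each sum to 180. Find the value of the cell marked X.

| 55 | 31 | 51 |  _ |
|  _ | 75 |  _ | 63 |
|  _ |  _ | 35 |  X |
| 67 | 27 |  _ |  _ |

59

Row 1 needs 180; the known cells sum to 137, so (1,4) = 43.
The remaining cell in column 2 is (3,2) = 180 − 133 = 47.
The remaining cell in main diagonal is (4,4) = 180 − 165 = 15.
The remaining cell in anti-diagonal is (2,3) = 180 − 157 = 23.
Row 2: 75 + 23 + 63 + ? = 180, so (2,1) = 19.
Using row 4: 67 + 27 + 15 + ? → (4,3) = 180 − 109 = 71.
The remaining cell in column 1 is (3,1) = 180 − 141 = 39.
The remaining cell in column 4 is (3,4) = 180 − 121 = 59.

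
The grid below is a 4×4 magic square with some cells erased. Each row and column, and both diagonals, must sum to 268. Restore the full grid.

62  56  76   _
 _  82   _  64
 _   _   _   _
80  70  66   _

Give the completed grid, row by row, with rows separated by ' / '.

62 56 76 74 / 68 82 54 64 / 58 60 72 78 / 80 70 66 52

From row 1, 268 − (62 + 56 + 76) gives (1,4) = 74.
Using row 4: 80 + 70 + 66 + ? → (4,4) = 268 − 216 = 52.
Column 2 needs 268; the known cells sum to 208, so (3,2) = 60.
Column 4: 74 + 64 + 52 + ? = 268, so (3,4) = 78.
Using main diagonal: 62 + 82 + 52 + ? → (3,3) = 268 − 196 = 72.
From anti-diagonal, 268 − (74 + 60 + 80) gives (2,3) = 54.
Row 2 needs 268; the known cells sum to 200, so (2,1) = 68.
Row 3: 60 + 72 + 78 + ? = 268, so (3,1) = 58.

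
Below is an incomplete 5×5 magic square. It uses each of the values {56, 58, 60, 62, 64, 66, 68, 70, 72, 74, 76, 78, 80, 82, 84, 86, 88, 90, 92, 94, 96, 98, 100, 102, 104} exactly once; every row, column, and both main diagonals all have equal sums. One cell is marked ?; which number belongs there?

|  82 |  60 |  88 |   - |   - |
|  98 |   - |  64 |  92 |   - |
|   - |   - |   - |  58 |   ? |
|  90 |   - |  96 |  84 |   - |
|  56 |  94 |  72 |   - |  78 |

The 25 entries sum to 2000, so each line sums to 2000/5 = 400.
The remaining cell in row 5 is (5,4) = 400 − 300 = 100.
Column 1 needs 400; the known cells sum to 326, so (3,1) = 74.
Using column 3: 88 + 64 + 96 + 72 + ? → (3,3) = 400 − 320 = 80.
Using column 4: 92 + 58 + 84 + 100 + ? → (1,4) = 400 − 334 = 66.
Main diagonal: 82 + 80 + 84 + 78 + ? = 400, so (2,2) = 76.
Using row 1: 82 + 60 + 88 + 66 + ? → (1,5) = 400 − 296 = 104.
From row 2, 400 − (98 + 76 + 64 + 92) gives (2,5) = 70.
The remaining cell in anti-diagonal is (4,2) = 400 − 332 = 68.
Using row 4: 90 + 68 + 96 + 84 + ? → (4,5) = 400 − 338 = 62.
Using column 2: 60 + 76 + 68 + 94 + ? → (3,2) = 400 − 298 = 102.
Column 5: 104 + 70 + 62 + 78 + ? = 400, so (3,5) = 86.

86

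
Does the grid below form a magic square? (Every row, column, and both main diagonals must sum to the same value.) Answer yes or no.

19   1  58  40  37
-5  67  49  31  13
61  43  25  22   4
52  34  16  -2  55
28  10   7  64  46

Row 1: 19 + 1 + 58 + 40 + 37 = 155.
Row 2: -5 + 67 + 49 + 31 + 13 = 155.
Row 3: 61 + 43 + 25 + 22 + 4 = 155.
Row 4: 52 + 34 + 16 + (-2) + 55 = 155.
Row 5: 28 + 10 + 7 + 64 + 46 = 155.
Column 1: 19 + (-5) + 61 + 52 + 28 = 155.
Column 2: 1 + 67 + 43 + 34 + 10 = 155.
Column 3: 58 + 49 + 25 + 16 + 7 = 155.
Column 4: 40 + 31 + 22 + (-2) + 64 = 155.
Column 5: 37 + 13 + 4 + 55 + 46 = 155.
Main diagonal: 19 + 67 + 25 + (-2) + 46 = 155.
Anti-diagonal: 37 + 31 + 25 + 34 + 28 = 155.
All lines sum to 155.

Yes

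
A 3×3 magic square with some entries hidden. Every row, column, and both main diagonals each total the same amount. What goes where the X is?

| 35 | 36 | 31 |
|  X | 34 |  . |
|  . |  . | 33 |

30

Main diagonal is complete and sums to 102; that is the magic constant.
Column 2 needs 102; the known cells sum to 70, so (3,2) = 32.
Column 3 must total 102; the given cells sum to 64, so (2,3) = 38.
Anti-diagonal must total 102; the given cells sum to 65, so (3,1) = 37.
Row 2 must total 102; the given cells sum to 72, so (2,1) = 30.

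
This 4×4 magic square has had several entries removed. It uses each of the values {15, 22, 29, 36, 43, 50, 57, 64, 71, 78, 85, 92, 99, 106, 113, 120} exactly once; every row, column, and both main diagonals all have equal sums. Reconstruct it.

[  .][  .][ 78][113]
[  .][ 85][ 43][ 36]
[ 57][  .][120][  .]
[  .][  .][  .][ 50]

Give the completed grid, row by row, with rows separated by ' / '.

15 64 78 113 / 106 85 43 36 / 57 22 120 71 / 92 99 29 50

The 16 entries sum to 1080, so each line sums to 1080/4 = 270.
The remaining cell in row 2 is (2,1) = 270 − 164 = 106.
From column 3, 270 − (78 + 43 + 120) gives (4,3) = 29.
Column 4: 113 + 36 + 50 + ? = 270, so (3,4) = 71.
Main diagonal must total 270; the given cells sum to 255, so (1,1) = 15.
Row 1: 15 + 78 + 113 + ? = 270, so (1,2) = 64.
The remaining cell in row 3 is (3,2) = 270 − 248 = 22.
The remaining cell in column 1 is (4,1) = 270 − 178 = 92.
The remaining cell in column 2 is (4,2) = 270 − 171 = 99.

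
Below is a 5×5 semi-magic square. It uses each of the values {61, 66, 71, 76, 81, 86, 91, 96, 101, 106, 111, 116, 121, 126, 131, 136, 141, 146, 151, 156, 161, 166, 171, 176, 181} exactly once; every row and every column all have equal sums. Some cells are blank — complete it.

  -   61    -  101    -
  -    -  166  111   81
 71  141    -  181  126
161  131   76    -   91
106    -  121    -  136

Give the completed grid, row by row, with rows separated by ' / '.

The 25 entries sum to 3025, so each line sums to 3025/5 = 605.
Row 3 must total 605; the given cells sum to 519, so (3,3) = 86.
Row 4 needs 605; the known cells sum to 459, so (4,4) = 146.
From column 3, 605 − (166 + 86 + 76 + 121) gives (1,3) = 156.
Column 4: 101 + 111 + 181 + 146 + ? = 605, so (5,4) = 66.
Column 5: 81 + 126 + 91 + 136 + ? = 605, so (1,5) = 171.
Row 1 must total 605; the given cells sum to 489, so (1,1) = 116.
Using row 5: 106 + 121 + 66 + 136 + ? → (5,2) = 605 − 429 = 176.
Column 1 needs 605; the known cells sum to 454, so (2,1) = 151.
The remaining cell in column 2 is (2,2) = 605 − 509 = 96.

116 61 156 101 171 / 151 96 166 111 81 / 71 141 86 181 126 / 161 131 76 146 91 / 106 176 121 66 136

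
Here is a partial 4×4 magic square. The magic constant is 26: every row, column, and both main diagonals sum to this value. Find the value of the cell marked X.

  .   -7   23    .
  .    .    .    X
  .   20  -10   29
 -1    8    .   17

Row 3 needs 26; the known cells sum to 39, so (3,1) = -13.
Row 4: -1 + 8 + 17 + ? = 26, so (4,3) = 2.
Column 2 must total 26; the given cells sum to 21, so (2,2) = 5.
The remaining cell in column 3 is (2,3) = 26 − 15 = 11.
Using main diagonal: 5 + (-10) + 17 + ? → (1,1) = 26 − 12 = 14.
The remaining cell in anti-diagonal is (1,4) = 26 − 30 = -4.
The remaining cell in column 1 is (2,1) = 26 − 0 = 26.
From column 4, 26 − (-4 + 29 + 17) gives (2,4) = -16.

-16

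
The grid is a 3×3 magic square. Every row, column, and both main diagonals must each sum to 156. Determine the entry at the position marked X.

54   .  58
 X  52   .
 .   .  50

From row 1, 156 − (54 + 58) gives (1,2) = 44.
The remaining cell in column 2 is (3,2) = 156 − 96 = 60.
Column 3 must total 156; the given cells sum to 108, so (2,3) = 48.
Anti-diagonal: 58 + 52 + ? = 156, so (3,1) = 46.
Row 2 needs 156; the known cells sum to 100, so (2,1) = 56.

56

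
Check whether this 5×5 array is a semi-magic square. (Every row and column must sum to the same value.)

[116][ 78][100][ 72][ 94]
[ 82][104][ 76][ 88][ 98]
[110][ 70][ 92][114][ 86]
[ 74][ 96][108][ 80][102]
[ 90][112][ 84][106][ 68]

Row 1: 116 + 78 + 100 + 72 + 94 = 460.
Row 2: 82 + 104 + 76 + 88 + 98 = 448.
Row 3: 110 + 70 + 92 + 114 + 86 = 472.
Row 4: 74 + 96 + 108 + 80 + 102 = 460.
Row 5: 90 + 112 + 84 + 106 + 68 = 460.
Column 1: 116 + 82 + 110 + 74 + 90 = 472.
Column 2: 78 + 104 + 70 + 96 + 112 = 460.
Column 3: 100 + 76 + 92 + 108 + 84 = 460.
Column 4: 72 + 88 + 114 + 80 + 106 = 460.
Column 5: 94 + 98 + 86 + 102 + 68 = 448.

No — row 5 sums to 460 but row 3 sums to 472.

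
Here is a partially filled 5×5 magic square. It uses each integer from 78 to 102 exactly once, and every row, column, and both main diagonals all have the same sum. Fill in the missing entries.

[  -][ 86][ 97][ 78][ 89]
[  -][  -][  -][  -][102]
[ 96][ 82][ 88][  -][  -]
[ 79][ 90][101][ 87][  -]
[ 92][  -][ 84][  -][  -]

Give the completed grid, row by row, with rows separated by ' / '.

100 86 97 78 89 / 83 94 80 91 102 / 96 82 88 99 85 / 79 90 101 87 93 / 92 98 84 95 81

The entries are 78 through 102, which sum to 2250, so each line sums to 2250/5 = 450.
The remaining cell in row 1 is (1,1) = 450 − 350 = 100.
The remaining cell in row 4 is (4,5) = 450 − 357 = 93.
Column 1 must total 450; the given cells sum to 367, so (2,1) = 83.
The remaining cell in column 3 is (2,3) = 450 − 370 = 80.
The remaining cell in anti-diagonal is (2,4) = 450 − 359 = 91.
The remaining cell in row 2 is (2,2) = 450 − 356 = 94.
Column 2 needs 450; the known cells sum to 352, so (5,2) = 98.
Main diagonal must total 450; the given cells sum to 369, so (5,5) = 81.
The remaining cell in row 5 is (5,4) = 450 − 355 = 95.
The remaining cell in column 4 is (3,4) = 450 − 351 = 99.
Using column 5: 89 + 102 + 93 + 81 + ? → (3,5) = 450 − 365 = 85.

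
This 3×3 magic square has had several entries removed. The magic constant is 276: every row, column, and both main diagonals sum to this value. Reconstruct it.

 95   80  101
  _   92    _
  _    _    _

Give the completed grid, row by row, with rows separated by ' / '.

95 80 101 / 98 92 86 / 83 104 89

Column 2: 80 + 92 + ? = 276, so (3,2) = 104.
The remaining cell in main diagonal is (3,3) = 276 − 187 = 89.
Anti-diagonal: 101 + 92 + ? = 276, so (3,1) = 83.
From column 1, 276 − (95 + 83) gives (2,1) = 98.
Column 3: 101 + 89 + ? = 276, so (2,3) = 86.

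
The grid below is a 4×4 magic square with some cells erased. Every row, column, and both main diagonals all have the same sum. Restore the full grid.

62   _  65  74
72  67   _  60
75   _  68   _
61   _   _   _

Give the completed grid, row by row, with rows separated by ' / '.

62 69 65 74 / 72 67 71 60 / 75 64 68 63 / 61 70 66 73

Column 1 is already complete: 62 + 72 + 75 + 61 = 270, so that is the magic constant.
Row 1 needs 270; the known cells sum to 201, so (1,2) = 69.
Using row 2: 72 + 67 + 60 + ? → (2,3) = 270 − 199 = 71.
From column 3, 270 − (65 + 71 + 68) gives (4,3) = 66.
The remaining cell in main diagonal is (4,4) = 270 − 197 = 73.
Anti-diagonal needs 270; the known cells sum to 206, so (3,2) = 64.
Row 3: 75 + 64 + 68 + ? = 270, so (3,4) = 63.
Row 4 needs 270; the known cells sum to 200, so (4,2) = 70.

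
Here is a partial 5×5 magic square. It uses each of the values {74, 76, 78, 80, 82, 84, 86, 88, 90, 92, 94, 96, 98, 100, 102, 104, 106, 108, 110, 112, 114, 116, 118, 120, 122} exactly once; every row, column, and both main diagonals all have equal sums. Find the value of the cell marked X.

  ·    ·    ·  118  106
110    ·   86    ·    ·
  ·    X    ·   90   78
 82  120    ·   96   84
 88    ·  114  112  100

104

The 25 entries sum to 2450, so each line sums to 2450/5 = 490.
From row 4, 490 − (82 + 120 + 96 + 84) gives (4,3) = 108.
The remaining cell in row 5 is (5,2) = 490 − 414 = 76.
Column 4: 118 + 90 + 96 + 112 + ? = 490, so (2,4) = 74.
From column 5, 490 − (106 + 78 + 84 + 100) gives (2,5) = 122.
Using anti-diagonal: 106 + 74 + 120 + 88 + ? → (3,3) = 490 − 388 = 102.
Row 2 needs 490; the known cells sum to 392, so (2,2) = 98.
Column 3: 86 + 102 + 108 + 114 + ? = 490, so (1,3) = 80.
Main diagonal: 98 + 102 + 96 + 100 + ? = 490, so (1,1) = 94.
Row 1 needs 490; the known cells sum to 398, so (1,2) = 92.
Column 1 needs 490; the known cells sum to 374, so (3,1) = 116.
Using column 2: 92 + 98 + 120 + 76 + ? → (3,2) = 490 − 386 = 104.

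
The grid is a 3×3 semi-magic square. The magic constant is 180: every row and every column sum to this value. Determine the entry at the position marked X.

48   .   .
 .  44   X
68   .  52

72

Using row 3: 68 + 52 + ? → (3,2) = 180 − 120 = 60.
Using column 1: 48 + 68 + ? → (2,1) = 180 − 116 = 64.
Column 2 needs 180; the known cells sum to 104, so (1,2) = 76.
Row 1 must total 180; the given cells sum to 124, so (1,3) = 56.
Row 2 needs 180; the known cells sum to 108, so (2,3) = 72.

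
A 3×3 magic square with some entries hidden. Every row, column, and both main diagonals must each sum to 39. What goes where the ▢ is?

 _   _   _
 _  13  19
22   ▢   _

1

From row 2, 39 − (13 + 19) gives (2,1) = 7.
The remaining cell in column 1 is (1,1) = 39 − 29 = 10.
From main diagonal, 39 − (10 + 13) gives (3,3) = 16.
Using anti-diagonal: 13 + 22 + ? → (1,3) = 39 − 35 = 4.
Row 1 must total 39; the given cells sum to 14, so (1,2) = 25.
Row 3 must total 39; the given cells sum to 38, so (3,2) = 1.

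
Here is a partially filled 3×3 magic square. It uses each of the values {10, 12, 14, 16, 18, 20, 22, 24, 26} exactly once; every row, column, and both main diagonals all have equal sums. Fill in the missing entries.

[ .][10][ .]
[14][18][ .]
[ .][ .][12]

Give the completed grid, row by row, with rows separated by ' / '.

24 10 20 / 14 18 22 / 16 26 12

The 9 entries sum to 162, so each line sums to 162/3 = 54.
The remaining cell in row 2 is (2,3) = 54 − 32 = 22.
The remaining cell in column 2 is (3,2) = 54 − 28 = 26.
Column 3 needs 54; the known cells sum to 34, so (1,3) = 20.
From main diagonal, 54 − (18 + 12) gives (1,1) = 24.
Anti-diagonal needs 54; the known cells sum to 38, so (3,1) = 16.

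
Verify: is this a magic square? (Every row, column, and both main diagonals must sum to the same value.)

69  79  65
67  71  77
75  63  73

Row 1: 69 + 79 + 65 = 213.
Row 2: 67 + 71 + 77 = 215.
Row 3: 75 + 63 + 73 = 211.
Column 1: 69 + 67 + 75 = 211.
Column 2: 79 + 71 + 63 = 213.
Column 3: 65 + 77 + 73 = 215.
Main diagonal: 69 + 71 + 73 = 213.
Anti-diagonal: 65 + 71 + 75 = 211.

No — row 2 sums to 215 but main diagonal sums to 213.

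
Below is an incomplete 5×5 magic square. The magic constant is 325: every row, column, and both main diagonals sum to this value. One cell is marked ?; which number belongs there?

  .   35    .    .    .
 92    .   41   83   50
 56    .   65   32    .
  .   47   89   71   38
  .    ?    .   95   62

86

Row 2 needs 325; the known cells sum to 266, so (2,2) = 59.
The remaining cell in row 4 is (4,1) = 325 − 245 = 80.
Column 4 must total 325; the given cells sum to 281, so (1,4) = 44.
Main diagonal: 59 + 65 + 71 + 62 + ? = 325, so (1,1) = 68.
Using column 1: 68 + 92 + 56 + 80 + ? → (5,1) = 325 − 296 = 29.
Anti-diagonal must total 325; the given cells sum to 224, so (1,5) = 101.
From row 1, 325 − (68 + 35 + 44 + 101) gives (1,3) = 77.
Using column 3: 77 + 41 + 65 + 89 + ? → (5,3) = 325 − 272 = 53.
Column 5 needs 325; the known cells sum to 251, so (3,5) = 74.
Using row 3: 56 + 65 + 32 + 74 + ? → (3,2) = 325 − 227 = 98.
Row 5 needs 325; the known cells sum to 239, so (5,2) = 86.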